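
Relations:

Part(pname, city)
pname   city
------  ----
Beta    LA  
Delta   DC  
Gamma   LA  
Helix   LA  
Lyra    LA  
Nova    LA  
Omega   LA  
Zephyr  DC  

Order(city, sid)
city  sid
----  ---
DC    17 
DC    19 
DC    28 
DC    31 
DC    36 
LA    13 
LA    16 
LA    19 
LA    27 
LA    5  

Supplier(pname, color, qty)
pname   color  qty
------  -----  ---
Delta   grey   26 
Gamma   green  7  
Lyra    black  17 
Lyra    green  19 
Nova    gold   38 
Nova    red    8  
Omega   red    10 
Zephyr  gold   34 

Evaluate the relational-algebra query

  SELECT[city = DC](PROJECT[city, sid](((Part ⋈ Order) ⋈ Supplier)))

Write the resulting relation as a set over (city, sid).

Joining Part and Order on city yields {(Beta, LA, 13), (Beta, LA, 16), (Beta, LA, 19), (Beta, LA, 27), (Beta, LA, 5), (Delta, DC, 17), (Delta, DC, 19), (Delta, DC, 28), (Delta, DC, 31), (Delta, DC, 36), (Gamma, LA, 13), (Gamma, LA, 16), (Gamma, LA, 19), (Gamma, LA, 27), (Gamma, LA, 5), (Helix, LA, 13), (Helix, LA, 16), (Helix, LA, 19), (Helix, LA, 27), (Helix, LA, 5), (Lyra, LA, 13), (Lyra, LA, 16), (Lyra, LA, 19), (Lyra, LA, 27), (Lyra, LA, 5), (Nova, LA, 13), (Nova, LA, 16), (Nova, LA, 19), (Nova, LA, 27), (Nova, LA, 5), (Omega, LA, 13), (Omega, LA, 16), (Omega, LA, 19), (Omega, LA, 27), (Omega, LA, 5), (Zephyr, DC, 17), (Zephyr, DC, 19), (Zephyr, DC, 28), (Zephyr, DC, 31), (Zephyr, DC, 36)}.
Joining (Part ⋈ Order) and Supplier on pname yields {(Delta, DC, 17, grey, 26), (Delta, DC, 19, grey, 26), (Delta, DC, 28, grey, 26), (Delta, DC, 31, grey, 26), (Delta, DC, 36, grey, 26), (Gamma, LA, 13, green, 7), (Gamma, LA, 16, green, 7), (Gamma, LA, 19, green, 7), (Gamma, LA, 27, green, 7), (Gamma, LA, 5, green, 7), (Lyra, LA, 13, black, 17), (Lyra, LA, 13, green, 19), (Lyra, LA, 16, black, 17), (Lyra, LA, 16, green, 19), (Lyra, LA, 19, black, 17), (Lyra, LA, 19, green, 19), (Lyra, LA, 27, black, 17), (Lyra, LA, 27, green, 19), (Lyra, LA, 5, black, 17), (Lyra, LA, 5, green, 19), (Nova, LA, 13, gold, 38), (Nova, LA, 13, red, 8), (Nova, LA, 16, gold, 38), (Nova, LA, 16, red, 8), (Nova, LA, 19, gold, 38), (Nova, LA, 19, red, 8), (Nova, LA, 27, gold, 38), (Nova, LA, 27, red, 8), (Nova, LA, 5, gold, 38), (Nova, LA, 5, red, 8), (Omega, LA, 13, red, 10), (Omega, LA, 16, red, 10), (Omega, LA, 19, red, 10), (Omega, LA, 27, red, 10), (Omega, LA, 5, red, 10), (Zephyr, DC, 17, gold, 34), (Zephyr, DC, 19, gold, 34), (Zephyr, DC, 28, gold, 34), (Zephyr, DC, 31, gold, 34), (Zephyr, DC, 36, gold, 34)}.
π_{city, sid} gives {(DC, 17), (DC, 19), (DC, 28), (DC, 31), (DC, 36), (LA, 13), (LA, 16), (LA, 19), (LA, 27), (LA, 5)} (30 duplicate(s) eliminated).
Filtering on city = DC leaves {(DC, 17), (DC, 19), (DC, 28), (DC, 31), (DC, 36)}.

{(DC, 17), (DC, 19), (DC, 28), (DC, 31), (DC, 36)}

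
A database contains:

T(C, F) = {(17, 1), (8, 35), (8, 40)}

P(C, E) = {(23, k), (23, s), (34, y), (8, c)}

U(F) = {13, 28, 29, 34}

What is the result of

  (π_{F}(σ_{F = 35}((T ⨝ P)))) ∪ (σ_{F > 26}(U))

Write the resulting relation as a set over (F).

Joining T and P on C yields {(8, 35, c), (8, 40, c)}.
Apply σ_{F = 35}; surviving tuples: {(8, 35, c)}
π_{F} gives {35}.
Apply σ_{F > 26}; surviving tuples: {28, 29, 34}
Union: {35} with {28, 29, 34} → {28, 29, 34, 35}

{28, 29, 34, 35}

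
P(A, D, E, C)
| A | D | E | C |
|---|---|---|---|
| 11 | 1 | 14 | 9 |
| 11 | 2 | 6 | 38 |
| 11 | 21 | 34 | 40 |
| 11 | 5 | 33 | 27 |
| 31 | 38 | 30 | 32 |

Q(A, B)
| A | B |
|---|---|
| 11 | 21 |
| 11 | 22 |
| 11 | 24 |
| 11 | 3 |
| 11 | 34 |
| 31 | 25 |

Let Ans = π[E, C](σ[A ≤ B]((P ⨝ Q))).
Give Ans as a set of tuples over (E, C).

{(14, 9), (33, 27), (34, 40), (6, 38)}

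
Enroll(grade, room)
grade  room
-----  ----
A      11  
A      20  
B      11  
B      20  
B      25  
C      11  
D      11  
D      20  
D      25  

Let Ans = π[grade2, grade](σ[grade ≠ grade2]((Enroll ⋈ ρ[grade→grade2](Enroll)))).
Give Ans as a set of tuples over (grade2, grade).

ρ[grade→grade2]: schema becomes (grade2, room); tuples unchanged.
Natural join on room: {(A, 11, A), (A, 11, B), (A, 11, C), (A, 11, D), (A, 20, A), (A, 20, B), (A, 20, D), (B, 11, A), (B, 11, B), (B, 11, C), (B, 11, D), (B, 20, A), (B, 20, B), (B, 20, D), (B, 25, B), (B, 25, D), (C, 11, A), (C, 11, B), (C, 11, C), (C, 11, D), (D, 11, A), (D, 11, B), (D, 11, C), (D, 11, D), (D, 20, A), (D, 20, B), (D, 20, D), (D, 25, B), (D, 25, D)}
Filtering on grade ≠ grade2 leaves {(A, 11, B), (A, 11, C), (A, 11, D), (A, 20, B), (A, 20, D), (B, 11, A), (B, 11, C), (B, 11, D), (B, 20, A), (B, 20, D), (B, 25, D), (C, 11, A), (C, 11, B), (C, 11, D), (D, 11, A), (D, 11, B), (D, 11, C), (D, 20, A), (D, 20, B), (D, 25, B)}.
π_{grade2, grade} gives {(A, B), (A, C), (A, D), (B, A), (B, C), (B, D), (C, A), (C, B), (C, D), (D, A), (D, B), (D, C)} (8 duplicate(s) eliminated).

{(A, B), (A, C), (A, D), (B, A), (B, C), (B, D), (C, A), (C, B), (C, D), (D, A), (D, B), (D, C)}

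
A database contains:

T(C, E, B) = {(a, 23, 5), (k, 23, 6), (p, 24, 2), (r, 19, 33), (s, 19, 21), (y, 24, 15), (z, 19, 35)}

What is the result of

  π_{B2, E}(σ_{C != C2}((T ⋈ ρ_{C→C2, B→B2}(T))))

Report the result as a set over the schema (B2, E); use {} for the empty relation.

{(15, 24), (2, 24), (21, 19), (33, 19), (35, 19), (5, 23), (6, 23)}

ρ[C→C2, B→B2]: schema becomes (C2, E, B2); tuples unchanged.
T ⋈ ρ_{C→C2, B→B2}(T) (natural join on E): {(a, 23, 5, a, 5), (a, 23, 5, k, 6), (k, 23, 6, a, 5), (k, 23, 6, k, 6), (p, 24, 2, p, 2), (p, 24, 2, y, 15), (r, 19, 33, r, 33), (r, 19, 33, s, 21), (r, 19, 33, z, 35), (s, 19, 21, r, 33), (s, 19, 21, s, 21), (s, 19, 21, z, 35), (y, 24, 15, p, 2), (y, 24, 15, y, 15), (z, 19, 35, r, 33), (z, 19, 35, s, 21), (z, 19, 35, z, 35)}
σ[C != C2]: keep tuples satisfying C != C2 → {(a, 23, 5, k, 6), (k, 23, 6, a, 5), (p, 24, 2, y, 15), (r, 19, 33, s, 21), (r, 19, 33, z, 35), (s, 19, 21, r, 33), (s, 19, 21, z, 35), (y, 24, 15, p, 2), (z, 19, 35, r, 33), (z, 19, 35, s, 21)}
Keep only column(s) B2, E (3 duplicate(s) eliminated): {(15, 24), (2, 24), (21, 19), (33, 19), (35, 19), (5, 23), (6, 23)}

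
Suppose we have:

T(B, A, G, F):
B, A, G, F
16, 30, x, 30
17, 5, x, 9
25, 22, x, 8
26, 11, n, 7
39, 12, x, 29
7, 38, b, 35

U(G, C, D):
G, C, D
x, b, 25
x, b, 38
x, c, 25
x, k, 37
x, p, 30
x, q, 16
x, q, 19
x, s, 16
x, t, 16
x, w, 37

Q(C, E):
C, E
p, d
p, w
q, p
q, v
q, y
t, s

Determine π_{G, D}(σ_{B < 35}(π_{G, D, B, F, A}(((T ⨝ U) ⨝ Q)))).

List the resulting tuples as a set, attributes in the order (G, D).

{(x, 16), (x, 19), (x, 30)}

Natural join on G: {(16, 30, x, 30, b, 25), (16, 30, x, 30, b, 38), (16, 30, x, 30, c, 25), (16, 30, x, 30, k, 37), (16, 30, x, 30, p, 30), (16, 30, x, 30, q, 16), (16, 30, x, 30, q, 19), (16, 30, x, 30, s, 16), (16, 30, x, 30, t, 16), (16, 30, x, 30, w, 37), (17, 5, x, 9, b, 25), (17, 5, x, 9, b, 38), (17, 5, x, 9, c, 25), (17, 5, x, 9, k, 37), (17, 5, x, 9, p, 30), (17, 5, x, 9, q, 16), (17, 5, x, 9, q, 19), (17, 5, x, 9, s, 16), (17, 5, x, 9, t, 16), (17, 5, x, 9, w, 37), (25, 22, x, 8, b, 25), (25, 22, x, 8, b, 38), (25, 22, x, 8, c, 25), (25, 22, x, 8, k, 37), (25, 22, x, 8, p, 30), (25, 22, x, 8, q, 16), (25, 22, x, 8, q, 19), (25, 22, x, 8, s, 16), (25, 22, x, 8, t, 16), (25, 22, x, 8, w, 37), (39, 12, x, 29, b, 25), (39, 12, x, 29, b, 38), (39, 12, x, 29, c, 25), (39, 12, x, 29, k, 37), (39, 12, x, 29, p, 30), (39, 12, x, 29, q, 16), (39, 12, x, 29, q, 19), (39, 12, x, 29, s, 16), (39, 12, x, 29, t, 16), (39, 12, x, 29, w, 37)}
Natural join on C: {(16, 30, x, 30, p, 30, d), (16, 30, x, 30, p, 30, w), (16, 30, x, 30, q, 16, p), (16, 30, x, 30, q, 16, v), (16, 30, x, 30, q, 16, y), (16, 30, x, 30, q, 19, p), (16, 30, x, 30, q, 19, v), (16, 30, x, 30, q, 19, y), (16, 30, x, 30, t, 16, s), (17, 5, x, 9, p, 30, d), (17, 5, x, 9, p, 30, w), (17, 5, x, 9, q, 16, p), (17, 5, x, 9, q, 16, v), (17, 5, x, 9, q, 16, y), (17, 5, x, 9, q, 19, p), (17, 5, x, 9, q, 19, v), (17, 5, x, 9, q, 19, y), (17, 5, x, 9, t, 16, s), (25, 22, x, 8, p, 30, d), (25, 22, x, 8, p, 30, w), (25, 22, x, 8, q, 16, p), (25, 22, x, 8, q, 16, v), (25, 22, x, 8, q, 16, y), (25, 22, x, 8, q, 19, p), (25, 22, x, 8, q, 19, v), (25, 22, x, 8, q, 19, y), (25, 22, x, 8, t, 16, s), (39, 12, x, 29, p, 30, d), (39, 12, x, 29, p, 30, w), (39, 12, x, 29, q, 16, p), (39, 12, x, 29, q, 16, v), (39, 12, x, 29, q, 16, y), (39, 12, x, 29, q, 19, p), (39, 12, x, 29, q, 19, v), (39, 12, x, 29, q, 19, y), (39, 12, x, 29, t, 16, s)}
Keep only column(s) G, D, B, F, A (24 duplicate(s) eliminated): {(x, 16, 16, 30, 30), (x, 16, 17, 9, 5), (x, 16, 25, 8, 22), (x, 16, 39, 29, 12), (x, 19, 16, 30, 30), (x, 19, 17, 9, 5), (x, 19, 25, 8, 22), (x, 19, 39, 29, 12), (x, 30, 16, 30, 30), (x, 30, 17, 9, 5), (x, 30, 25, 8, 22), (x, 30, 39, 29, 12)}
Apply σ_{B < 35}; surviving tuples: {(x, 16, 16, 30, 30), (x, 16, 17, 9, 5), (x, 16, 25, 8, 22), (x, 19, 16, 30, 30), (x, 19, 17, 9, 5), (x, 19, 25, 8, 22), (x, 30, 16, 30, 30), (x, 30, 17, 9, 5), (x, 30, 25, 8, 22)}
Keep only column(s) G, D (6 duplicate(s) eliminated): {(x, 16), (x, 19), (x, 30)}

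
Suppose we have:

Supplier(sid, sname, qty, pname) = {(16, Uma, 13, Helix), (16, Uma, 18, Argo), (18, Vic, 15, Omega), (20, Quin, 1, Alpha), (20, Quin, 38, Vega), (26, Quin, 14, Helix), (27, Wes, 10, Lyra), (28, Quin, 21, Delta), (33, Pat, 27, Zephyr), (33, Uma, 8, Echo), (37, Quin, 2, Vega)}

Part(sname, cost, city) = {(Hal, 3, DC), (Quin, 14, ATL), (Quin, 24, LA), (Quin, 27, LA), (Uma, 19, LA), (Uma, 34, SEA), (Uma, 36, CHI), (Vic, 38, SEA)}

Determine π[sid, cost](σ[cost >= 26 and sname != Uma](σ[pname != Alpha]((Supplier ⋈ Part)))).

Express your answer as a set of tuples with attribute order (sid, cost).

{(18, 38), (20, 27), (26, 27), (28, 27), (37, 27)}

Joining Supplier and Part on sname yields {(16, Uma, 13, Helix, 19, LA), (16, Uma, 13, Helix, 34, SEA), (16, Uma, 13, Helix, 36, CHI), (16, Uma, 18, Argo, 19, LA), (16, Uma, 18, Argo, 34, SEA), (16, Uma, 18, Argo, 36, CHI), (18, Vic, 15, Omega, 38, SEA), (20, Quin, 1, Alpha, 14, ATL), (20, Quin, 1, Alpha, 24, LA), (20, Quin, 1, Alpha, 27, LA), (20, Quin, 38, Vega, 14, ATL), (20, Quin, 38, Vega, 24, LA), (20, Quin, 38, Vega, 27, LA), (26, Quin, 14, Helix, 14, ATL), (26, Quin, 14, Helix, 24, LA), (26, Quin, 14, Helix, 27, LA), (28, Quin, 21, Delta, 14, ATL), (28, Quin, 21, Delta, 24, LA), (28, Quin, 21, Delta, 27, LA), (33, Uma, 8, Echo, 19, LA), (33, Uma, 8, Echo, 34, SEA), (33, Uma, 8, Echo, 36, CHI), (37, Quin, 2, Vega, 14, ATL), (37, Quin, 2, Vega, 24, LA), (37, Quin, 2, Vega, 27, LA)}.
σ[pname != Alpha]: keep tuples satisfying pname != Alpha → {(16, Uma, 13, Helix, 19, LA), (16, Uma, 13, Helix, 34, SEA), (16, Uma, 13, Helix, 36, CHI), (16, Uma, 18, Argo, 19, LA), (16, Uma, 18, Argo, 34, SEA), (16, Uma, 18, Argo, 36, CHI), (18, Vic, 15, Omega, 38, SEA), (20, Quin, 38, Vega, 14, ATL), (20, Quin, 38, Vega, 24, LA), (20, Quin, 38, Vega, 27, LA), (26, Quin, 14, Helix, 14, ATL), (26, Quin, 14, Helix, 24, LA), (26, Quin, 14, Helix, 27, LA), (28, Quin, 21, Delta, 14, ATL), (28, Quin, 21, Delta, 24, LA), (28, Quin, 21, Delta, 27, LA), (33, Uma, 8, Echo, 19, LA), (33, Uma, 8, Echo, 34, SEA), (33, Uma, 8, Echo, 36, CHI), (37, Quin, 2, Vega, 14, ATL), (37, Quin, 2, Vega, 24, LA), (37, Quin, 2, Vega, 27, LA)}
σ[cost >= 26 and sname != Uma]: keep tuples satisfying cost >= 26 and sname != Uma → {(18, Vic, 15, Omega, 38, SEA), (20, Quin, 38, Vega, 27, LA), (26, Quin, 14, Helix, 27, LA), (28, Quin, 21, Delta, 27, LA), (37, Quin, 2, Vega, 27, LA)}
Projecting to sid, cost: {(18, 38), (20, 27), (26, 27), (28, 27), (37, 27)}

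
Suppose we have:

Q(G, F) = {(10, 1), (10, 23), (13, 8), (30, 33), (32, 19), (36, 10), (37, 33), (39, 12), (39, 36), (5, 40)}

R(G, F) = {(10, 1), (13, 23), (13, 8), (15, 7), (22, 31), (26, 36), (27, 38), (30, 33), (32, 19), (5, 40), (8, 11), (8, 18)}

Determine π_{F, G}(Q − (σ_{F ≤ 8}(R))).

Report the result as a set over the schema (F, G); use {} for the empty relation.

σ[F ≤ 8]: keep tuples satisfying F ≤ 8 → {(10, 1), (13, 8), (15, 7)}
Set difference of the two operands is {(10, 23), (30, 33), (32, 19), (36, 10), (37, 33), (39, 12), (39, 36), (5, 40)}.
π_{F, G} gives {(10, 36), (12, 39), (19, 32), (23, 10), (33, 30), (33, 37), (36, 39), (40, 5)}.

{(10, 36), (12, 39), (19, 32), (23, 10), (33, 30), (33, 37), (36, 39), (40, 5)}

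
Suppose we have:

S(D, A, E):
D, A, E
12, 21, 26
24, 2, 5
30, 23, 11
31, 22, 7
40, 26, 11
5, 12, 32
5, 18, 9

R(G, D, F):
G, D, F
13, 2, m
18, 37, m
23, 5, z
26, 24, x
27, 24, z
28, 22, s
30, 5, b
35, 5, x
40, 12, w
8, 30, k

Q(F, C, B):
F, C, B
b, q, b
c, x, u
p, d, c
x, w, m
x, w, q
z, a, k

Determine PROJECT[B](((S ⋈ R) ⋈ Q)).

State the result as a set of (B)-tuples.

Natural join on D: {(12, 21, 26, 40, w), (24, 2, 5, 26, x), (24, 2, 5, 27, z), (30, 23, 11, 8, k), (5, 12, 32, 23, z), (5, 12, 32, 30, b), (5, 12, 32, 35, x), (5, 18, 9, 23, z), (5, 18, 9, 30, b), (5, 18, 9, 35, x)}
Natural join on F: {(24, 2, 5, 26, x, w, m), (24, 2, 5, 26, x, w, q), (24, 2, 5, 27, z, a, k), (5, 12, 32, 23, z, a, k), (5, 12, 32, 30, b, q, b), (5, 12, 32, 35, x, w, m), (5, 12, 32, 35, x, w, q), (5, 18, 9, 23, z, a, k), (5, 18, 9, 30, b, q, b), (5, 18, 9, 35, x, w, m), (5, 18, 9, 35, x, w, q)}
π[B]: project onto (B) (7 duplicate(s) eliminated) → {b, k, m, q}

{b, k, m, q}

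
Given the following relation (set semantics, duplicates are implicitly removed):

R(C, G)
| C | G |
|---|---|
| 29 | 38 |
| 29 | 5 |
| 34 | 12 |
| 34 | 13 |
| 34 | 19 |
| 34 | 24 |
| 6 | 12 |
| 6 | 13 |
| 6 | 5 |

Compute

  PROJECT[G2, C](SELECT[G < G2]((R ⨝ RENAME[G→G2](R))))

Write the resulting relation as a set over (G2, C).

{(12, 6), (13, 34), (13, 6), (19, 34), (24, 34), (38, 29)}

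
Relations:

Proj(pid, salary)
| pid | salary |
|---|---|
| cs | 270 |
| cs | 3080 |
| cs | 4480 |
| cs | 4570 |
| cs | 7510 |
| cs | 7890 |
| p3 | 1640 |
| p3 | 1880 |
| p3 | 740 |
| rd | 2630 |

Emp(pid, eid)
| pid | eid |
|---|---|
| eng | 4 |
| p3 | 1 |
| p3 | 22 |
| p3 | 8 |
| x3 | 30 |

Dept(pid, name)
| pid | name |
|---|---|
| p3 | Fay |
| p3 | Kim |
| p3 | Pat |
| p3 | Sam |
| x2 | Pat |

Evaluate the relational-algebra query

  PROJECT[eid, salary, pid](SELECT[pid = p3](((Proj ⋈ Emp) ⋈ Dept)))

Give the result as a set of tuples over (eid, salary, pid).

{(1, 1640, p3), (1, 1880, p3), (1, 740, p3), (22, 1640, p3), (22, 1880, p3), (22, 740, p3), (8, 1640, p3), (8, 1880, p3), (8, 740, p3)}

Proj ⋈ Emp (natural join on pid): {(p3, 1640, 1), (p3, 1640, 22), (p3, 1640, 8), (p3, 1880, 1), (p3, 1880, 22), (p3, 1880, 8), (p3, 740, 1), (p3, 740, 22), (p3, 740, 8)}
(Proj ⋈ Emp) ⋈ Dept (natural join on pid): {(p3, 1640, 1, Fay), (p3, 1640, 1, Kim), (p3, 1640, 1, Pat), (p3, 1640, 1, Sam), (p3, 1640, 22, Fay), (p3, 1640, 22, Kim), (p3, 1640, 22, Pat), (p3, 1640, 22, Sam), (p3, 1640, 8, Fay), (p3, 1640, 8, Kim), (p3, 1640, 8, Pat), (p3, 1640, 8, Sam), (p3, 1880, 1, Fay), (p3, 1880, 1, Kim), (p3, 1880, 1, Pat), (p3, 1880, 1, Sam), (p3, 1880, 22, Fay), (p3, 1880, 22, Kim), (p3, 1880, 22, Pat), (p3, 1880, 22, Sam), (p3, 1880, 8, Fay), (p3, 1880, 8, Kim), (p3, 1880, 8, Pat), (p3, 1880, 8, Sam), (p3, 740, 1, Fay), (p3, 740, 1, Kim), (p3, 740, 1, Pat), (p3, 740, 1, Sam), (p3, 740, 22, Fay), (p3, 740, 22, Kim), (p3, 740, 22, Pat), (p3, 740, 22, Sam), (p3, 740, 8, Fay), (p3, 740, 8, Kim), (p3, 740, 8, Pat), (p3, 740, 8, Sam)}
σ[pid = p3]: keep tuples satisfying pid = p3 → {(p3, 1640, 1, Fay), (p3, 1640, 1, Kim), (p3, 1640, 1, Pat), (p3, 1640, 1, Sam), (p3, 1640, 22, Fay), (p3, 1640, 22, Kim), (p3, 1640, 22, Pat), (p3, 1640, 22, Sam), (p3, 1640, 8, Fay), (p3, 1640, 8, Kim), (p3, 1640, 8, Pat), (p3, 1640, 8, Sam), (p3, 1880, 1, Fay), (p3, 1880, 1, Kim), (p3, 1880, 1, Pat), (p3, 1880, 1, Sam), (p3, 1880, 22, Fay), (p3, 1880, 22, Kim), (p3, 1880, 22, Pat), (p3, 1880, 22, Sam), (p3, 1880, 8, Fay), (p3, 1880, 8, Kim), (p3, 1880, 8, Pat), (p3, 1880, 8, Sam), (p3, 740, 1, Fay), (p3, 740, 1, Kim), (p3, 740, 1, Pat), (p3, 740, 1, Sam), (p3, 740, 22, Fay), (p3, 740, 22, Kim), (p3, 740, 22, Pat), (p3, 740, 22, Sam), (p3, 740, 8, Fay), (p3, 740, 8, Kim), (p3, 740, 8, Pat), (p3, 740, 8, Sam)}
Projecting to eid, salary, pid (27 duplicate(s) eliminated): {(1, 1640, p3), (1, 1880, p3), (1, 740, p3), (22, 1640, p3), (22, 1880, p3), (22, 740, p3), (8, 1640, p3), (8, 1880, p3), (8, 740, p3)}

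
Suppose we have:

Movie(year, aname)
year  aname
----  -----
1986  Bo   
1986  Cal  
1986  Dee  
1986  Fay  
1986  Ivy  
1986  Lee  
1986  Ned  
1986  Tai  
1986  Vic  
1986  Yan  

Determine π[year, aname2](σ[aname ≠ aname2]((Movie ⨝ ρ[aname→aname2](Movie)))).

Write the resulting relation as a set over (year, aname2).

ρ[aname→aname2]: schema becomes (year, aname2); tuples unchanged.
Movie ⋈ ρ[aname→aname2](Movie) (natural join on year): {(1986, Bo, Bo), (1986, Bo, Cal), (1986, Bo, Dee), (1986, Bo, Fay), (1986, Bo, Ivy), (1986, Bo, Lee), (1986, Bo, Ned), (1986, Bo, Tai), (1986, Bo, Vic), (1986, Bo, Yan), (1986, Cal, Bo), (1986, Cal, Cal), (1986, Cal, Dee), (1986, Cal, Fay), (1986, Cal, Ivy), (1986, Cal, Lee), (1986, Cal, Ned), (1986, Cal, Tai), (1986, Cal, Vic), (1986, Cal, Yan), (1986, Dee, Bo), (1986, Dee, Cal), (1986, Dee, Dee), (1986, Dee, Fay), (1986, Dee, Ivy), (1986, Dee, Lee), (1986, Dee, Ned), (1986, Dee, Tai), (1986, Dee, Vic), (1986, Dee, Yan), (1986, Fay, Bo), (1986, Fay, Cal), (1986, Fay, Dee), (1986, Fay, Fay), (1986, Fay, Ivy), (1986, Fay, Lee), (1986, Fay, Ned), (1986, Fay, Tai), (1986, Fay, Vic), (1986, Fay, Yan), (1986, Ivy, Bo), (1986, Ivy, Cal), (1986, Ivy, Dee), (1986, Ivy, Fay), (1986, Ivy, Ivy), (1986, Ivy, Lee), (1986, Ivy, Ned), (1986, Ivy, Tai), (1986, Ivy, Vic), (1986, Ivy, Yan), (1986, Lee, Bo), (1986, Lee, Cal), (1986, Lee, Dee), (1986, Lee, Fay), (1986, Lee, Ivy), (1986, Lee, Lee), (1986, Lee, Ned), (1986, Lee, Tai), (1986, Lee, Vic), (1986, Lee, Yan), (1986, Ned, Bo), (1986, Ned, Cal), (1986, Ned, Dee), (1986, Ned, Fay), (1986, Ned, Ivy), (1986, Ned, Lee), (1986, Ned, Ned), (1986, Ned, Tai), (1986, Ned, Vic), (1986, Ned, Yan), (1986, Tai, Bo), (1986, Tai, Cal), (1986, Tai, Dee), (1986, Tai, Fay), (1986, Tai, Ivy), (1986, Tai, Lee), (1986, Tai, Ned), (1986, Tai, Tai), (1986, Tai, Vic), (1986, Tai, Yan), (1986, Vic, Bo), (1986, Vic, Cal), (1986, Vic, Dee), (1986, Vic, Fay), (1986, Vic, Ivy), (1986, Vic, Lee), (1986, Vic, Ned), (1986, Vic, Tai), (1986, Vic, Vic), (1986, Vic, Yan), (1986, Yan, Bo), (1986, Yan, Cal), (1986, Yan, Dee), (1986, Yan, Fay), (1986, Yan, Ivy), (1986, Yan, Lee), (1986, Yan, Ned), (1986, Yan, Tai), (1986, Yan, Vic), (1986, Yan, Yan)}
Filtering on aname ≠ aname2 leaves {(1986, Bo, Cal), (1986, Bo, Dee), (1986, Bo, Fay), (1986, Bo, Ivy), (1986, Bo, Lee), (1986, Bo, Ned), (1986, Bo, Tai), (1986, Bo, Vic), (1986, Bo, Yan), (1986, Cal, Bo), (1986, Cal, Dee), (1986, Cal, Fay), (1986, Cal, Ivy), (1986, Cal, Lee), (1986, Cal, Ned), (1986, Cal, Tai), (1986, Cal, Vic), (1986, Cal, Yan), (1986, Dee, Bo), (1986, Dee, Cal), (1986, Dee, Fay), (1986, Dee, Ivy), (1986, Dee, Lee), (1986, Dee, Ned), (1986, Dee, Tai), (1986, Dee, Vic), (1986, Dee, Yan), (1986, Fay, Bo), (1986, Fay, Cal), (1986, Fay, Dee), (1986, Fay, Ivy), (1986, Fay, Lee), (1986, Fay, Ned), (1986, Fay, Tai), (1986, Fay, Vic), (1986, Fay, Yan), (1986, Ivy, Bo), (1986, Ivy, Cal), (1986, Ivy, Dee), (1986, Ivy, Fay), (1986, Ivy, Lee), (1986, Ivy, Ned), (1986, Ivy, Tai), (1986, Ivy, Vic), (1986, Ivy, Yan), (1986, Lee, Bo), (1986, Lee, Cal), (1986, Lee, Dee), (1986, Lee, Fay), (1986, Lee, Ivy), (1986, Lee, Ned), (1986, Lee, Tai), (1986, Lee, Vic), (1986, Lee, Yan), (1986, Ned, Bo), (1986, Ned, Cal), (1986, Ned, Dee), (1986, Ned, Fay), (1986, Ned, Ivy), (1986, Ned, Lee), (1986, Ned, Tai), (1986, Ned, Vic), (1986, Ned, Yan), (1986, Tai, Bo), (1986, Tai, Cal), (1986, Tai, Dee), (1986, Tai, Fay), (1986, Tai, Ivy), (1986, Tai, Lee), (1986, Tai, Ned), (1986, Tai, Vic), (1986, Tai, Yan), (1986, Vic, Bo), (1986, Vic, Cal), (1986, Vic, Dee), (1986, Vic, Fay), (1986, Vic, Ivy), (1986, Vic, Lee), (1986, Vic, Ned), (1986, Vic, Tai), (1986, Vic, Yan), (1986, Yan, Bo), (1986, Yan, Cal), (1986, Yan, Dee), (1986, Yan, Fay), (1986, Yan, Ivy), (1986, Yan, Lee), (1986, Yan, Ned), (1986, Yan, Tai), (1986, Yan, Vic)}.
π[year, aname2]: project onto (year, aname2) (80 duplicate(s) eliminated) → {(1986, Bo), (1986, Cal), (1986, Dee), (1986, Fay), (1986, Ivy), (1986, Lee), (1986, Ned), (1986, Tai), (1986, Vic), (1986, Yan)}

{(1986, Bo), (1986, Cal), (1986, Dee), (1986, Fay), (1986, Ivy), (1986, Lee), (1986, Ned), (1986, Tai), (1986, Vic), (1986, Yan)}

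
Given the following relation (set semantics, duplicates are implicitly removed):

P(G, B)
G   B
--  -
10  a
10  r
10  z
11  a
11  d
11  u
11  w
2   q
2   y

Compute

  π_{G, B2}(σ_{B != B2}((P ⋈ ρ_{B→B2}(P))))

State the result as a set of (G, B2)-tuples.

ρ[B→B2]: schema becomes (G, B2); tuples unchanged.
Natural join on G: {(10, a, a), (10, a, r), (10, a, z), (10, r, a), (10, r, r), (10, r, z), (10, z, a), (10, z, r), (10, z, z), (11, a, a), (11, a, d), (11, a, u), (11, a, w), (11, d, a), (11, d, d), (11, d, u), (11, d, w), (11, u, a), (11, u, d), (11, u, u), (11, u, w), (11, w, a), (11, w, d), (11, w, u), (11, w, w), (2, q, q), (2, q, y), (2, y, q), (2, y, y)}
σ[B != B2]: keep tuples satisfying B != B2 → {(10, a, r), (10, a, z), (10, r, a), (10, r, z), (10, z, a), (10, z, r), (11, a, d), (11, a, u), (11, a, w), (11, d, a), (11, d, u), (11, d, w), (11, u, a), (11, u, d), (11, u, w), (11, w, a), (11, w, d), (11, w, u), (2, q, y), (2, y, q)}
Keep only column(s) G, B2 (11 duplicate(s) eliminated): {(10, a), (10, r), (10, z), (11, a), (11, d), (11, u), (11, w), (2, q), (2, y)}

{(10, a), (10, r), (10, z), (11, a), (11, d), (11, u), (11, w), (2, q), (2, y)}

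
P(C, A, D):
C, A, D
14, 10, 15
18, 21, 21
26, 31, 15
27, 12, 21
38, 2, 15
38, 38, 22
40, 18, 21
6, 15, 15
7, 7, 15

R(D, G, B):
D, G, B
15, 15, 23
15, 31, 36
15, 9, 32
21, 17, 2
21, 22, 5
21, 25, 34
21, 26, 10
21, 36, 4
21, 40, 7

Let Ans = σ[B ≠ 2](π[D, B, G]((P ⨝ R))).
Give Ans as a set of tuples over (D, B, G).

P ⋈ R (natural join on D): {(14, 10, 15, 15, 23), (14, 10, 15, 31, 36), (14, 10, 15, 9, 32), (18, 21, 21, 17, 2), (18, 21, 21, 22, 5), (18, 21, 21, 25, 34), (18, 21, 21, 26, 10), (18, 21, 21, 36, 4), (18, 21, 21, 40, 7), (26, 31, 15, 15, 23), (26, 31, 15, 31, 36), (26, 31, 15, 9, 32), (27, 12, 21, 17, 2), (27, 12, 21, 22, 5), (27, 12, 21, 25, 34), (27, 12, 21, 26, 10), (27, 12, 21, 36, 4), (27, 12, 21, 40, 7), (38, 2, 15, 15, 23), (38, 2, 15, 31, 36), (38, 2, 15, 9, 32), (40, 18, 21, 17, 2), (40, 18, 21, 22, 5), (40, 18, 21, 25, 34), (40, 18, 21, 26, 10), (40, 18, 21, 36, 4), (40, 18, 21, 40, 7), (6, 15, 15, 15, 23), (6, 15, 15, 31, 36), (6, 15, 15, 9, 32), (7, 7, 15, 15, 23), (7, 7, 15, 31, 36), (7, 7, 15, 9, 32)}
π_{D, B, G} gives {(15, 23, 15), (15, 32, 9), (15, 36, 31), (21, 10, 26), (21, 2, 17), (21, 34, 25), (21, 4, 36), (21, 5, 22), (21, 7, 40)} (24 duplicate(s) eliminated).
Filtering on B ≠ 2 leaves {(15, 23, 15), (15, 32, 9), (15, 36, 31), (21, 10, 26), (21, 34, 25), (21, 4, 36), (21, 5, 22), (21, 7, 40)}.

{(15, 23, 15), (15, 32, 9), (15, 36, 31), (21, 10, 26), (21, 34, 25), (21, 4, 36), (21, 5, 22), (21, 7, 40)}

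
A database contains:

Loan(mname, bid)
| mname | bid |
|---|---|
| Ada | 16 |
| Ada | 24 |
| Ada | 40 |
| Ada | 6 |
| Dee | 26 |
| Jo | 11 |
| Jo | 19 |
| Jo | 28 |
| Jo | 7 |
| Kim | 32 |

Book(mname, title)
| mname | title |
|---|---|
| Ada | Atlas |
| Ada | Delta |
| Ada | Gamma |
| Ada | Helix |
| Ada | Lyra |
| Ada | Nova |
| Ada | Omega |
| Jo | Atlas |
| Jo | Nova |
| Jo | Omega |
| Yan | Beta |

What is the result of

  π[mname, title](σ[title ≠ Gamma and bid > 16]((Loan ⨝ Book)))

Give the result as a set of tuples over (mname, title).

{(Ada, Atlas), (Ada, Delta), (Ada, Helix), (Ada, Lyra), (Ada, Nova), (Ada, Omega), (Jo, Atlas), (Jo, Nova), (Jo, Omega)}

Natural join on mname: {(Ada, 16, Atlas), (Ada, 16, Delta), (Ada, 16, Gamma), (Ada, 16, Helix), (Ada, 16, Lyra), (Ada, 16, Nova), (Ada, 16, Omega), (Ada, 24, Atlas), (Ada, 24, Delta), (Ada, 24, Gamma), (Ada, 24, Helix), (Ada, 24, Lyra), (Ada, 24, Nova), (Ada, 24, Omega), (Ada, 40, Atlas), (Ada, 40, Delta), (Ada, 40, Gamma), (Ada, 40, Helix), (Ada, 40, Lyra), (Ada, 40, Nova), (Ada, 40, Omega), (Ada, 6, Atlas), (Ada, 6, Delta), (Ada, 6, Gamma), (Ada, 6, Helix), (Ada, 6, Lyra), (Ada, 6, Nova), (Ada, 6, Omega), (Jo, 11, Atlas), (Jo, 11, Nova), (Jo, 11, Omega), (Jo, 19, Atlas), (Jo, 19, Nova), (Jo, 19, Omega), (Jo, 28, Atlas), (Jo, 28, Nova), (Jo, 28, Omega), (Jo, 7, Atlas), (Jo, 7, Nova), (Jo, 7, Omega)}
Filtering on title ≠ Gamma and bid > 16 leaves {(Ada, 24, Atlas), (Ada, 24, Delta), (Ada, 24, Helix), (Ada, 24, Lyra), (Ada, 24, Nova), (Ada, 24, Omega), (Ada, 40, Atlas), (Ada, 40, Delta), (Ada, 40, Helix), (Ada, 40, Lyra), (Ada, 40, Nova), (Ada, 40, Omega), (Jo, 19, Atlas), (Jo, 19, Nova), (Jo, 19, Omega), (Jo, 28, Atlas), (Jo, 28, Nova), (Jo, 28, Omega)}.
π_{mname, title} gives {(Ada, Atlas), (Ada, Delta), (Ada, Helix), (Ada, Lyra), (Ada, Nova), (Ada, Omega), (Jo, Atlas), (Jo, Nova), (Jo, Omega)} (9 duplicate(s) eliminated).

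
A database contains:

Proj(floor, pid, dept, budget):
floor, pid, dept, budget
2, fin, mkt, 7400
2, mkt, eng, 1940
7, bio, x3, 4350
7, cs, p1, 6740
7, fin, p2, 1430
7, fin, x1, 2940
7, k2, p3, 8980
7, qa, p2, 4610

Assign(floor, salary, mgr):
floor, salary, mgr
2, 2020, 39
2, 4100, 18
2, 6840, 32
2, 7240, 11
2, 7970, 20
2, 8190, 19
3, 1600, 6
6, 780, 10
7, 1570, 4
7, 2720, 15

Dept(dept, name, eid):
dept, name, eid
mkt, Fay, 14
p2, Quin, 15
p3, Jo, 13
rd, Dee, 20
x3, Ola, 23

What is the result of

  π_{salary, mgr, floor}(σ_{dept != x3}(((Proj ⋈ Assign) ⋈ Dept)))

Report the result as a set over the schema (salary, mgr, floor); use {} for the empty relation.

{(1570, 4, 7), (2020, 39, 2), (2720, 15, 7), (4100, 18, 2), (6840, 32, 2), (7240, 11, 2), (7970, 20, 2), (8190, 19, 2)}

Proj ⋈ Assign (natural join on floor): {(2, fin, mkt, 7400, 2020, 39), (2, fin, mkt, 7400, 4100, 18), (2, fin, mkt, 7400, 6840, 32), (2, fin, mkt, 7400, 7240, 11), (2, fin, mkt, 7400, 7970, 20), (2, fin, mkt, 7400, 8190, 19), (2, mkt, eng, 1940, 2020, 39), (2, mkt, eng, 1940, 4100, 18), (2, mkt, eng, 1940, 6840, 32), (2, mkt, eng, 1940, 7240, 11), (2, mkt, eng, 1940, 7970, 20), (2, mkt, eng, 1940, 8190, 19), (7, bio, x3, 4350, 1570, 4), (7, bio, x3, 4350, 2720, 15), (7, cs, p1, 6740, 1570, 4), (7, cs, p1, 6740, 2720, 15), (7, fin, p2, 1430, 1570, 4), (7, fin, p2, 1430, 2720, 15), (7, fin, x1, 2940, 1570, 4), (7, fin, x1, 2940, 2720, 15), (7, k2, p3, 8980, 1570, 4), (7, k2, p3, 8980, 2720, 15), (7, qa, p2, 4610, 1570, 4), (7, qa, p2, 4610, 2720, 15)}
(Proj ⋈ Assign) ⋈ Dept (natural join on dept): {(2, fin, mkt, 7400, 2020, 39, Fay, 14), (2, fin, mkt, 7400, 4100, 18, Fay, 14), (2, fin, mkt, 7400, 6840, 32, Fay, 14), (2, fin, mkt, 7400, 7240, 11, Fay, 14), (2, fin, mkt, 7400, 7970, 20, Fay, 14), (2, fin, mkt, 7400, 8190, 19, Fay, 14), (7, bio, x3, 4350, 1570, 4, Ola, 23), (7, bio, x3, 4350, 2720, 15, Ola, 23), (7, fin, p2, 1430, 1570, 4, Quin, 15), (7, fin, p2, 1430, 2720, 15, Quin, 15), (7, k2, p3, 8980, 1570, 4, Jo, 13), (7, k2, p3, 8980, 2720, 15, Jo, 13), (7, qa, p2, 4610, 1570, 4, Quin, 15), (7, qa, p2, 4610, 2720, 15, Quin, 15)}
Apply σ_{dept != x3}; surviving tuples: {(2, fin, mkt, 7400, 2020, 39, Fay, 14), (2, fin, mkt, 7400, 4100, 18, Fay, 14), (2, fin, mkt, 7400, 6840, 32, Fay, 14), (2, fin, mkt, 7400, 7240, 11, Fay, 14), (2, fin, mkt, 7400, 7970, 20, Fay, 14), (2, fin, mkt, 7400, 8190, 19, Fay, 14), (7, fin, p2, 1430, 1570, 4, Quin, 15), (7, fin, p2, 1430, 2720, 15, Quin, 15), (7, k2, p3, 8980, 1570, 4, Jo, 13), (7, k2, p3, 8980, 2720, 15, Jo, 13), (7, qa, p2, 4610, 1570, 4, Quin, 15), (7, qa, p2, 4610, 2720, 15, Quin, 15)}
π_{salary, mgr, floor} gives {(1570, 4, 7), (2020, 39, 2), (2720, 15, 7), (4100, 18, 2), (6840, 32, 2), (7240, 11, 2), (7970, 20, 2), (8190, 19, 2)} (4 duplicate(s) eliminated).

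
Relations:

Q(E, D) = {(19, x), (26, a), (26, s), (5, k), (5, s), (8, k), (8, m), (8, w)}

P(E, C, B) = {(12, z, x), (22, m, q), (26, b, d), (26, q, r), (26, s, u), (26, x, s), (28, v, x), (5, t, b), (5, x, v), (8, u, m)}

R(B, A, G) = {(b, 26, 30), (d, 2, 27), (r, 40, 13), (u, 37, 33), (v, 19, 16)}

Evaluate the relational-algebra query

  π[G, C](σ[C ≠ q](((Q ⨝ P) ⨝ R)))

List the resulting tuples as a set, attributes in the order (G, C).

Joining Q and P on E yields {(26, a, b, d), (26, a, q, r), (26, a, s, u), (26, a, x, s), (26, s, b, d), (26, s, q, r), (26, s, s, u), (26, s, x, s), (5, k, t, b), (5, k, x, v), (5, s, t, b), (5, s, x, v), (8, k, u, m), (8, m, u, m), (8, w, u, m)}.
Joining (Q ⨝ P) and R on B yields {(26, a, b, d, 2, 27), (26, a, q, r, 40, 13), (26, a, s, u, 37, 33), (26, s, b, d, 2, 27), (26, s, q, r, 40, 13), (26, s, s, u, 37, 33), (5, k, t, b, 26, 30), (5, k, x, v, 19, 16), (5, s, t, b, 26, 30), (5, s, x, v, 19, 16)}.
Filtering on C ≠ q leaves {(26, a, b, d, 2, 27), (26, a, s, u, 37, 33), (26, s, b, d, 2, 27), (26, s, s, u, 37, 33), (5, k, t, b, 26, 30), (5, k, x, v, 19, 16), (5, s, t, b, 26, 30), (5, s, x, v, 19, 16)}.
π_{G, C} gives {(16, x), (27, b), (30, t), (33, s)} (4 duplicate(s) eliminated).

{(16, x), (27, b), (30, t), (33, s)}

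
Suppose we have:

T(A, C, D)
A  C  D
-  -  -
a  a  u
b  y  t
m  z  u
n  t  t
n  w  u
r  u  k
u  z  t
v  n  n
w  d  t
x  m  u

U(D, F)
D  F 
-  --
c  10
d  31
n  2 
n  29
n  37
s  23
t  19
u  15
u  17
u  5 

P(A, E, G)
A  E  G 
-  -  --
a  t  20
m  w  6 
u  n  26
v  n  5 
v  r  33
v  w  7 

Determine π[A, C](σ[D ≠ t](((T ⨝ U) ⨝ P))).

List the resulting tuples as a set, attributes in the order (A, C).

{(a, a), (m, z), (v, n)}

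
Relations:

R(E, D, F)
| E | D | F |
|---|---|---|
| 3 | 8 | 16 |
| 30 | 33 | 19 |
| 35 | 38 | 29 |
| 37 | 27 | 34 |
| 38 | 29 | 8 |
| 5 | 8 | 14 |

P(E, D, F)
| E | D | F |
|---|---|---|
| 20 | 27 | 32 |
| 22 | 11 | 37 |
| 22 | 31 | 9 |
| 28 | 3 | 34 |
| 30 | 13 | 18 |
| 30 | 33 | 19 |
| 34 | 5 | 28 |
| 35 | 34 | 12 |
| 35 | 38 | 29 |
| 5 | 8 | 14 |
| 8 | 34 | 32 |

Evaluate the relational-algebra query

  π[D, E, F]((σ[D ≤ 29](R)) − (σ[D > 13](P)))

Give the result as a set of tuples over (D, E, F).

Selection D ≤ 29: {(3, 8, 16), (37, 27, 34), (38, 29, 8), (5, 8, 14)}
Selection D > 13: {(20, 27, 32), (22, 31, 9), (30, 33, 19), (35, 34, 12), (35, 38, 29), (8, 34, 32)}
Difference: {(3, 8, 16), (37, 27, 34), (38, 29, 8), (5, 8, 14)} with {(20, 27, 32), (22, 31, 9), (30, 33, 19), (35, 34, 12), (35, 38, 29), (8, 34, 32)} → {(3, 8, 16), (37, 27, 34), (38, 29, 8), (5, 8, 14)}
Projecting to D, E, F: {(27, 37, 34), (29, 38, 8), (8, 3, 16), (8, 5, 14)}

{(27, 37, 34), (29, 38, 8), (8, 3, 16), (8, 5, 14)}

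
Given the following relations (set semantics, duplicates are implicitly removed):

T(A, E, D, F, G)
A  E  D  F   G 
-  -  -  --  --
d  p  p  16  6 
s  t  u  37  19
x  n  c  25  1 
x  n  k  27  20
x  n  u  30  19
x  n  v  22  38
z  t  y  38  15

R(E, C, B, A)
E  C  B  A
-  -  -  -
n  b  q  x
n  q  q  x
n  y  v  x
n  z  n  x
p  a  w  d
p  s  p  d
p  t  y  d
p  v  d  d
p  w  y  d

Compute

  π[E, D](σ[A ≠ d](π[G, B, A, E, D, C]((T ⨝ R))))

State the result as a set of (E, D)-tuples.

T ⋈ R (natural join on A, E): {(d, p, p, 16, 6, a, w), (d, p, p, 16, 6, s, p), (d, p, p, 16, 6, t, y), (d, p, p, 16, 6, v, d), (d, p, p, 16, 6, w, y), (x, n, c, 25, 1, b, q), (x, n, c, 25, 1, q, q), (x, n, c, 25, 1, y, v), (x, n, c, 25, 1, z, n), (x, n, k, 27, 20, b, q), (x, n, k, 27, 20, q, q), (x, n, k, 27, 20, y, v), (x, n, k, 27, 20, z, n), (x, n, u, 30, 19, b, q), (x, n, u, 30, 19, q, q), (x, n, u, 30, 19, y, v), (x, n, u, 30, 19, z, n), (x, n, v, 22, 38, b, q), (x, n, v, 22, 38, q, q), (x, n, v, 22, 38, y, v), (x, n, v, 22, 38, z, n)}
Keep only column(s) G, B, A, E, D, C: {(1, n, x, n, c, z), (1, q, x, n, c, b), (1, q, x, n, c, q), (1, v, x, n, c, y), (19, n, x, n, u, z), (19, q, x, n, u, b), (19, q, x, n, u, q), (19, v, x, n, u, y), (20, n, x, n, k, z), (20, q, x, n, k, b), (20, q, x, n, k, q), (20, v, x, n, k, y), (38, n, x, n, v, z), (38, q, x, n, v, b), (38, q, x, n, v, q), (38, v, x, n, v, y), (6, d, d, p, p, v), (6, p, d, p, p, s), (6, w, d, p, p, a), (6, y, d, p, p, t), (6, y, d, p, p, w)}
σ[A ≠ d]: keep tuples satisfying A ≠ d → {(1, n, x, n, c, z), (1, q, x, n, c, b), (1, q, x, n, c, q), (1, v, x, n, c, y), (19, n, x, n, u, z), (19, q, x, n, u, b), (19, q, x, n, u, q), (19, v, x, n, u, y), (20, n, x, n, k, z), (20, q, x, n, k, b), (20, q, x, n, k, q), (20, v, x, n, k, y), (38, n, x, n, v, z), (38, q, x, n, v, b), (38, q, x, n, v, q), (38, v, x, n, v, y)}
Keep only column(s) E, D (12 duplicate(s) eliminated): {(n, c), (n, k), (n, u), (n, v)}

{(n, c), (n, k), (n, u), (n, v)}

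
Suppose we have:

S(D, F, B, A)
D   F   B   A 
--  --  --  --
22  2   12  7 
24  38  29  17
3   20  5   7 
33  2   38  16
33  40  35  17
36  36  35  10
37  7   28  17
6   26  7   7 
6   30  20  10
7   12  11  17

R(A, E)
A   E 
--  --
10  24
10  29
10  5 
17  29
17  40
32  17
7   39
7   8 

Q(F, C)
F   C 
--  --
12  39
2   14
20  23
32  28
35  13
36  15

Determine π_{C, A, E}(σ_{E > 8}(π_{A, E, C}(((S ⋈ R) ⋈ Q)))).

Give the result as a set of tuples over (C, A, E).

{(14, 7, 39), (15, 10, 24), (15, 10, 29), (23, 7, 39), (39, 17, 29), (39, 17, 40)}

Joining S and R on A yields {(22, 2, 12, 7, 39), (22, 2, 12, 7, 8), (24, 38, 29, 17, 29), (24, 38, 29, 17, 40), (3, 20, 5, 7, 39), (3, 20, 5, 7, 8), (33, 40, 35, 17, 29), (33, 40, 35, 17, 40), (36, 36, 35, 10, 24), (36, 36, 35, 10, 29), (36, 36, 35, 10, 5), (37, 7, 28, 17, 29), (37, 7, 28, 17, 40), (6, 26, 7, 7, 39), (6, 26, 7, 7, 8), (6, 30, 20, 10, 24), (6, 30, 20, 10, 29), (6, 30, 20, 10, 5), (7, 12, 11, 17, 29), (7, 12, 11, 17, 40)}.
Joining (S ⋈ R) and Q on F yields {(22, 2, 12, 7, 39, 14), (22, 2, 12, 7, 8, 14), (3, 20, 5, 7, 39, 23), (3, 20, 5, 7, 8, 23), (36, 36, 35, 10, 24, 15), (36, 36, 35, 10, 29, 15), (36, 36, 35, 10, 5, 15), (7, 12, 11, 17, 29, 39), (7, 12, 11, 17, 40, 39)}.
Projecting to A, E, C: {(10, 24, 15), (10, 29, 15), (10, 5, 15), (17, 29, 39), (17, 40, 39), (7, 39, 14), (7, 39, 23), (7, 8, 14), (7, 8, 23)}
Selection E > 8: {(10, 24, 15), (10, 29, 15), (17, 29, 39), (17, 40, 39), (7, 39, 14), (7, 39, 23)}
Projecting to C, A, E: {(14, 7, 39), (15, 10, 24), (15, 10, 29), (23, 7, 39), (39, 17, 29), (39, 17, 40)}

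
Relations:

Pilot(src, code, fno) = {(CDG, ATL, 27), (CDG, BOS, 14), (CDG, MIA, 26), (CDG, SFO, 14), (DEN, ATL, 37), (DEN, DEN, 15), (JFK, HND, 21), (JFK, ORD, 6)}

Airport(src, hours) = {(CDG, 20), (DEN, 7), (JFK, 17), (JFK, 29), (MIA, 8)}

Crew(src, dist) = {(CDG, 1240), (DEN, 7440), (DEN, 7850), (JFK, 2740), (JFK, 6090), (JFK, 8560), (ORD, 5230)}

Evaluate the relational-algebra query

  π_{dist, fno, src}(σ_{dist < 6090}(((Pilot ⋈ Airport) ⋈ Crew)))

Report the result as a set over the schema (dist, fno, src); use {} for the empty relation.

{(1240, 14, CDG), (1240, 26, CDG), (1240, 27, CDG), (2740, 21, JFK), (2740, 6, JFK)}

Natural join on src: {(CDG, ATL, 27, 20), (CDG, BOS, 14, 20), (CDG, MIA, 26, 20), (CDG, SFO, 14, 20), (DEN, ATL, 37, 7), (DEN, DEN, 15, 7), (JFK, HND, 21, 17), (JFK, HND, 21, 29), (JFK, ORD, 6, 17), (JFK, ORD, 6, 29)}
Natural join on src: {(CDG, ATL, 27, 20, 1240), (CDG, BOS, 14, 20, 1240), (CDG, MIA, 26, 20, 1240), (CDG, SFO, 14, 20, 1240), (DEN, ATL, 37, 7, 7440), (DEN, ATL, 37, 7, 7850), (DEN, DEN, 15, 7, 7440), (DEN, DEN, 15, 7, 7850), (JFK, HND, 21, 17, 2740), (JFK, HND, 21, 17, 6090), (JFK, HND, 21, 17, 8560), (JFK, HND, 21, 29, 2740), (JFK, HND, 21, 29, 6090), (JFK, HND, 21, 29, 8560), (JFK, ORD, 6, 17, 2740), (JFK, ORD, 6, 17, 6090), (JFK, ORD, 6, 17, 8560), (JFK, ORD, 6, 29, 2740), (JFK, ORD, 6, 29, 6090), (JFK, ORD, 6, 29, 8560)}
Apply σ_{dist < 6090}; surviving tuples: {(CDG, ATL, 27, 20, 1240), (CDG, BOS, 14, 20, 1240), (CDG, MIA, 26, 20, 1240), (CDG, SFO, 14, 20, 1240), (JFK, HND, 21, 17, 2740), (JFK, HND, 21, 29, 2740), (JFK, ORD, 6, 17, 2740), (JFK, ORD, 6, 29, 2740)}
Projecting to dist, fno, src (3 duplicate(s) eliminated): {(1240, 14, CDG), (1240, 26, CDG), (1240, 27, CDG), (2740, 21, JFK), (2740, 6, JFK)}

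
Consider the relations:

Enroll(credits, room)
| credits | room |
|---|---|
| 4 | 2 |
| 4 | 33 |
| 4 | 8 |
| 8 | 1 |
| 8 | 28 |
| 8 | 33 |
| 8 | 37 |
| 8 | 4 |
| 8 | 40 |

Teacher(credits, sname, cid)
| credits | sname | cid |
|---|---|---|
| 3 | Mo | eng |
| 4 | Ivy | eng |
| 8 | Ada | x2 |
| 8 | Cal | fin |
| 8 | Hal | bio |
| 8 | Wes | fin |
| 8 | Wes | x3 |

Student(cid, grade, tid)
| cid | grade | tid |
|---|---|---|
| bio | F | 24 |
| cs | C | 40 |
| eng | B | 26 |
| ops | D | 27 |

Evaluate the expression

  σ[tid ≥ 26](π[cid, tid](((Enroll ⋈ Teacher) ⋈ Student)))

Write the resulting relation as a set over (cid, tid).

{(eng, 26)}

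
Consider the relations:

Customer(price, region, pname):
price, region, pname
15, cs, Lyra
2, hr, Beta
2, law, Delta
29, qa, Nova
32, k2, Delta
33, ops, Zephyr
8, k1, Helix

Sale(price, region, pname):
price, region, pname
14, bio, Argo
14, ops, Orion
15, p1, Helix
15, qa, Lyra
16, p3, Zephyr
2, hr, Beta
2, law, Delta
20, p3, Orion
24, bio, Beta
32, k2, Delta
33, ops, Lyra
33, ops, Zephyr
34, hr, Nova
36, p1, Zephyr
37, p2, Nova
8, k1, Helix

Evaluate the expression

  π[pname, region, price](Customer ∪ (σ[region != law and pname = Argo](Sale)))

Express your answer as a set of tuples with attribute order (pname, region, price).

{(Argo, bio, 14), (Beta, hr, 2), (Delta, k2, 32), (Delta, law, 2), (Helix, k1, 8), (Lyra, cs, 15), (Nova, qa, 29), (Zephyr, ops, 33)}

Apply σ_{region != law and pname = Argo}; surviving tuples: {(14, bio, Argo)}
Union: {(15, cs, Lyra), (2, hr, Beta), (2, law, Delta), (29, qa, Nova), (32, k2, Delta), (33, ops, Zephyr), (8, k1, Helix)} with {(14, bio, Argo)} → {(14, bio, Argo), (15, cs, Lyra), (2, hr, Beta), (2, law, Delta), (29, qa, Nova), (32, k2, Delta), (33, ops, Zephyr), (8, k1, Helix)}
π[pname, region, price]: project onto (pname, region, price) → {(Argo, bio, 14), (Beta, hr, 2), (Delta, k2, 32), (Delta, law, 2), (Helix, k1, 8), (Lyra, cs, 15), (Nova, qa, 29), (Zephyr, ops, 33)}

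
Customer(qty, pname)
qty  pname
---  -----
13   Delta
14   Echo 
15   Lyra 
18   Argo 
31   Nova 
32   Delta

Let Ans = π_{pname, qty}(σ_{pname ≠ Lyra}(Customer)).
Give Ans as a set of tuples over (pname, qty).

σ[pname ≠ Lyra]: keep tuples satisfying pname ≠ Lyra → {(13, Delta), (14, Echo), (18, Argo), (31, Nova), (32, Delta)}
π_{pname, qty} gives {(Argo, 18), (Delta, 13), (Delta, 32), (Echo, 14), (Nova, 31)}.

{(Argo, 18), (Delta, 13), (Delta, 32), (Echo, 14), (Nova, 31)}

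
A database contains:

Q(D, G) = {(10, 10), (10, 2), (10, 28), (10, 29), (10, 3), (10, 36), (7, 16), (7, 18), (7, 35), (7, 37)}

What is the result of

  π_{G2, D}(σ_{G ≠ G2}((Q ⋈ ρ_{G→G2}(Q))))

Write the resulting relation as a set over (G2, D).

ρ[G→G2]: schema becomes (D, G2); tuples unchanged.
Natural join on D: {(10, 10, 10), (10, 10, 2), (10, 10, 28), (10, 10, 29), (10, 10, 3), (10, 10, 36), (10, 2, 10), (10, 2, 2), (10, 2, 28), (10, 2, 29), (10, 2, 3), (10, 2, 36), (10, 28, 10), (10, 28, 2), (10, 28, 28), (10, 28, 29), (10, 28, 3), (10, 28, 36), (10, 29, 10), (10, 29, 2), (10, 29, 28), (10, 29, 29), (10, 29, 3), (10, 29, 36), (10, 3, 10), (10, 3, 2), (10, 3, 28), (10, 3, 29), (10, 3, 3), (10, 3, 36), (10, 36, 10), (10, 36, 2), (10, 36, 28), (10, 36, 29), (10, 36, 3), (10, 36, 36), (7, 16, 16), (7, 16, 18), (7, 16, 35), (7, 16, 37), (7, 18, 16), (7, 18, 18), (7, 18, 35), (7, 18, 37), (7, 35, 16), (7, 35, 18), (7, 35, 35), (7, 35, 37), (7, 37, 16), (7, 37, 18), (7, 37, 35), (7, 37, 37)}
σ[G ≠ G2]: keep tuples satisfying G ≠ G2 → {(10, 10, 2), (10, 10, 28), (10, 10, 29), (10, 10, 3), (10, 10, 36), (10, 2, 10), (10, 2, 28), (10, 2, 29), (10, 2, 3), (10, 2, 36), (10, 28, 10), (10, 28, 2), (10, 28, 29), (10, 28, 3), (10, 28, 36), (10, 29, 10), (10, 29, 2), (10, 29, 28), (10, 29, 3), (10, 29, 36), (10, 3, 10), (10, 3, 2), (10, 3, 28), (10, 3, 29), (10, 3, 36), (10, 36, 10), (10, 36, 2), (10, 36, 28), (10, 36, 29), (10, 36, 3), (7, 16, 18), (7, 16, 35), (7, 16, 37), (7, 18, 16), (7, 18, 35), (7, 18, 37), (7, 35, 16), (7, 35, 18), (7, 35, 37), (7, 37, 16), (7, 37, 18), (7, 37, 35)}
π_{G2, D} gives {(10, 10), (16, 7), (18, 7), (2, 10), (28, 10), (29, 10), (3, 10), (35, 7), (36, 10), (37, 7)} (32 duplicate(s) eliminated).

{(10, 10), (16, 7), (18, 7), (2, 10), (28, 10), (29, 10), (3, 10), (35, 7), (36, 10), (37, 7)}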